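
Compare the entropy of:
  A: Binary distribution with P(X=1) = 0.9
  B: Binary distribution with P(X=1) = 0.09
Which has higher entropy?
A

For binary distributions, entropy is maximized at p=0.5 and decreases as p moves toward 0 or 1.

H(A) = H(0.9) = 0.4690 bits
H(B) = H(0.09) = 0.4365 bits

Distribution A (p=0.9) is closer to uniform (p=0.5), so it has higher entropy.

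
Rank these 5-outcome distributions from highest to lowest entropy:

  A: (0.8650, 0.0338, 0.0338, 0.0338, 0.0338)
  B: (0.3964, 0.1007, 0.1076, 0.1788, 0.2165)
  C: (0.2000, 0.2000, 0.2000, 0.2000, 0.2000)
C > B > A

Key insight: Entropy is maximized by uniform distributions and minimized by concentrated distributions.

- Uniform distributions have maximum entropy log₂(5) = 2.3219 bits
- The more "peaked" or concentrated a distribution, the lower its entropy

Entropies:
  H(A) = 0.8410 bits
  H(B) = 2.1307 bits
  H(C) = 2.3219 bits

Ranking: C > B > A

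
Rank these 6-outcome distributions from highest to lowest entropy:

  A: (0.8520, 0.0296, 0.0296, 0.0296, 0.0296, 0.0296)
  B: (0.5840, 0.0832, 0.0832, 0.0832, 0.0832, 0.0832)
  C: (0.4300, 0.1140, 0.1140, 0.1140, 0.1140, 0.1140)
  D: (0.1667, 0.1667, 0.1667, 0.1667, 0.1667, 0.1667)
D > C > B > A

Key insight: Entropy is maximized by uniform distributions and minimized by concentrated distributions.

Entropies:
  H(A) = 0.9485 bits
  H(B) = 1.9455 bits
  H(C) = 2.3093 bits
  H(D) = 2.5850 bits

Ranking: D > C > B > A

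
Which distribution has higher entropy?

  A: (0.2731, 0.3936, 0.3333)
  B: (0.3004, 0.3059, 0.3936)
B

Both distributions are close to uniform, making this a harder comparison.

H(A) = 1.5691 bits
H(B) = 1.5734 bits

The distribution closer to uniform has higher entropy.
Answer: B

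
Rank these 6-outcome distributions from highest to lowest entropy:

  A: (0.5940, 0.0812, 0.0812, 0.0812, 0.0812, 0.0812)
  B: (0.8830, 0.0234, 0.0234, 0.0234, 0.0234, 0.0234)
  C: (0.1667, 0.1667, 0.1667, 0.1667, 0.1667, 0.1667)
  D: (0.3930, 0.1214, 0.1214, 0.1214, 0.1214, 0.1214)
C > D > A > B

Key insight: Entropy is maximized by uniform distributions and minimized by concentrated distributions.

Entropies:
  H(A) = 1.9171 bits
  H(B) = 0.7923 bits
  H(C) = 2.5850 bits
  H(D) = 2.3761 bits

Ranking: C > D > A > B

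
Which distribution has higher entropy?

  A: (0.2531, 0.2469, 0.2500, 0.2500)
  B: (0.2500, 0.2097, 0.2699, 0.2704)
A

Both distributions are close to uniform, making this a harder comparison.

H(A) = 1.9999 bits
H(B) = 1.9927 bits

The distribution closer to uniform has higher entropy.
Answer: A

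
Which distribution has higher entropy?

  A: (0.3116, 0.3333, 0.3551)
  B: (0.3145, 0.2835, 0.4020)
A

Both distributions are close to uniform, making this a harder comparison.

H(A) = 1.5829 bits
H(B) = 1.5689 bits

The distribution closer to uniform has higher entropy.
Answer: A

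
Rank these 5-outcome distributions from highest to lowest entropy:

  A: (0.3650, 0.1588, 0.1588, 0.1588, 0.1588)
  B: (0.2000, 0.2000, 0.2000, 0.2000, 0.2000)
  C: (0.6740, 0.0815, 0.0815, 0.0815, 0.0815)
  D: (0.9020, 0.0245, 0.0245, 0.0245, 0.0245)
B > A > C > D

Key insight: Entropy is maximized by uniform distributions and minimized by concentrated distributions.

Entropies:
  H(A) = 2.2168 bits
  H(B) = 2.3219 bits
  H(C) = 1.5628 bits
  H(D) = 0.6586 bits

Ranking: B > A > C > D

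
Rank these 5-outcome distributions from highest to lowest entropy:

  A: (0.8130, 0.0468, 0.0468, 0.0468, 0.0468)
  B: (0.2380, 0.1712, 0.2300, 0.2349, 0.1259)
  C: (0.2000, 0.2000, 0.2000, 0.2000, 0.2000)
C > B > A

Key insight: Entropy is maximized by uniform distributions and minimized by concentrated distributions.

- Uniform distributions have maximum entropy log₂(5) = 2.3219 bits
- The more "peaked" or concentrated a distribution, the lower its entropy

Entropies:
  H(A) = 1.0692 bits
  H(B) = 2.2838 bits
  H(C) = 2.3219 bits

Ranking: C > B > A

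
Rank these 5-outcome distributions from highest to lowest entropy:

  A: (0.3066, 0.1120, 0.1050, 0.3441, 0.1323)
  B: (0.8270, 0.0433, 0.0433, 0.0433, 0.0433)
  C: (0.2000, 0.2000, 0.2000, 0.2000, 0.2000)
C > A > B

Key insight: Entropy is maximized by uniform distributions and minimized by concentrated distributions.

- Uniform distributions have maximum entropy log₂(5) = 2.3219 bits
- The more "peaked" or concentrated a distribution, the lower its entropy

Entropies:
  H(A) = 2.1338 bits
  H(B) = 1.0105 bits
  H(C) = 2.3219 bits

Ranking: C > A > B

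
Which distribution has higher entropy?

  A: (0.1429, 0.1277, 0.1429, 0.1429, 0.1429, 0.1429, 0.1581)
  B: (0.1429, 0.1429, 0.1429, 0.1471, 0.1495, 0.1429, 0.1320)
B

Both distributions are close to uniform, making this a harder comparison.

H(A) = 2.8050 bits
H(B) = 2.8064 bits

The distribution closer to uniform has higher entropy.
Answer: B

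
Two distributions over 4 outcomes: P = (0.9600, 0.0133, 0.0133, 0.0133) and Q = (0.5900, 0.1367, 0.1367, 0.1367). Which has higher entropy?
Q

P is highly concentrated on one outcome (96%), making it nearly deterministic. Q spreads its mass more evenly (max 59%). The more spread-out distribution has higher entropy: H(P) ≈ 0.306 bits, H(Q) ≈ 1.626 bits.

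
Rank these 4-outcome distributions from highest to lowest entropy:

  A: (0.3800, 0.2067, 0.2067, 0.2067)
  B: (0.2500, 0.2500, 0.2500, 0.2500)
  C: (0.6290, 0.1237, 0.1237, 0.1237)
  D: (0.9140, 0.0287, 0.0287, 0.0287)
B > A > C > D

Key insight: Entropy is maximized by uniform distributions and minimized by concentrated distributions.

Entropies:
  H(A) = 1.9407 bits
  H(B) = 2.0000 bits
  H(C) = 1.5395 bits
  H(D) = 0.5593 bits

Ranking: B > A > C > D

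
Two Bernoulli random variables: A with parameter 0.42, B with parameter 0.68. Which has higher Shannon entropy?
A

For binary distributions, entropy is maximized at p=0.5 and decreases as p moves toward 0 or 1.

H(A) = H(0.42) = 0.9815 bits
H(B) = H(0.68) = 0.9044 bits

Distribution A (p=0.42) is closer to uniform (p=0.5), so it has higher entropy.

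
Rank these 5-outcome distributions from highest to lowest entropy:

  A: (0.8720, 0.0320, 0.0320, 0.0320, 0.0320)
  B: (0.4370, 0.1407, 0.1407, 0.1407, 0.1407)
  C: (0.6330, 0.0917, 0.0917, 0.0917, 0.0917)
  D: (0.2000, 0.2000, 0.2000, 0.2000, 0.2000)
D > B > C > A

Key insight: Entropy is maximized by uniform distributions and minimized by concentrated distributions.

Entropies:
  H(A) = 0.8079 bits
  H(B) = 2.1145 bits
  H(C) = 1.6823 bits
  H(D) = 2.3219 bits

Ranking: D > B > C > A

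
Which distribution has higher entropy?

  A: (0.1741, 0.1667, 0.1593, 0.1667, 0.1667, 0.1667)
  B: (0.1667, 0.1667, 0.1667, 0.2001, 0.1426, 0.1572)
A

Both distributions are close to uniform, making this a harder comparison.

H(A) = 2.5845 bits
H(B) = 2.5774 bits

The distribution closer to uniform has higher entropy.
Answer: A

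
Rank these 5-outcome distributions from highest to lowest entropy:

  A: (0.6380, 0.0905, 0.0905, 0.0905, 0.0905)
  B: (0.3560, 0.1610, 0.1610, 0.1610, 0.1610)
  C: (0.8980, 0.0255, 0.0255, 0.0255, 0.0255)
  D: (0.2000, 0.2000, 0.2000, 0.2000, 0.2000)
D > B > A > C

Key insight: Entropy is maximized by uniform distributions and minimized by concentrated distributions.

Entropies:
  H(A) = 1.6683 bits
  H(B) = 2.2273 bits
  H(C) = 0.6793 bits
  H(D) = 2.3219 bits

Ranking: D > B > A > C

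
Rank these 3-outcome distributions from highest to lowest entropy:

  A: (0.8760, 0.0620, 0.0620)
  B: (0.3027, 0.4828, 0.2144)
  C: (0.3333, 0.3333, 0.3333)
C > B > A

Key insight: Entropy is maximized by uniform distributions and minimized by concentrated distributions.

- Uniform distributions have maximum entropy log₂(3) = 1.5850 bits
- The more "peaked" or concentrated a distribution, the lower its entropy

Entropies:
  H(A) = 0.6648 bits
  H(B) = 1.5054 bits
  H(C) = 1.5850 bits

Ranking: C > B > A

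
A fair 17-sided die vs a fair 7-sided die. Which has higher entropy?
17-sided die

Both are uniform distributions; for uniform over n outcomes, H = log₂(n). H(17-sided) = log₂(17) = 4.087 bits and H(7-sided) = log₂(7) = 2.807 bits. More outcomes in a uniform distribution means higher entropy.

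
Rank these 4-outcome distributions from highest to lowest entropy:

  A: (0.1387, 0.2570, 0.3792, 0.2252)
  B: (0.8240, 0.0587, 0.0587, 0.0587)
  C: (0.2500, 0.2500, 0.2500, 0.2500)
C > A > B

Key insight: Entropy is maximized by uniform distributions and minimized by concentrated distributions.

- Uniform distributions have maximum entropy log₂(4) = 2.0000 bits
- The more "peaked" or concentrated a distribution, the lower its entropy

Entropies:
  H(A) = 1.9138 bits
  H(B) = 0.9502 bits
  H(C) = 2.0000 bits

Ranking: C > A > B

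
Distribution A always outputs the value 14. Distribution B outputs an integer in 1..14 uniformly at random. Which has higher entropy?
B

A is deterministic, so H(A) = 0. B is uniform over 14 outcomes, so H(B) = log₂(14) = 3.807 bits. Any distribution with genuine randomness has higher entropy than a deterministic one.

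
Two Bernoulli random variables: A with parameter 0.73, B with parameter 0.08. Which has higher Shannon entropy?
A

For binary distributions, entropy is maximized at p=0.5 and decreases as p moves toward 0 or 1.

H(A) = H(0.73) = 0.8415 bits
H(B) = H(0.08) = 0.4022 bits

Distribution A (p=0.73) is closer to uniform (p=0.5), so it has higher entropy.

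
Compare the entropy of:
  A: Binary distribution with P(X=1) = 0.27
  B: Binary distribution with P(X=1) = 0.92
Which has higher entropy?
A

For binary distributions, entropy is maximized at p=0.5 and decreases as p moves toward 0 or 1.

H(A) = H(0.27) = 0.8415 bits
H(B) = H(0.92) = 0.4022 bits

Distribution A (p=0.27) is closer to uniform (p=0.5), so it has higher entropy.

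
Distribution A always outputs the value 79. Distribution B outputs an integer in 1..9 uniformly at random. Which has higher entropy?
B

A is deterministic, so H(A) = 0. B is uniform over 9 outcomes, so H(B) = log₂(9) = 3.170 bits. Any distribution with genuine randomness has higher entropy than a deterministic one.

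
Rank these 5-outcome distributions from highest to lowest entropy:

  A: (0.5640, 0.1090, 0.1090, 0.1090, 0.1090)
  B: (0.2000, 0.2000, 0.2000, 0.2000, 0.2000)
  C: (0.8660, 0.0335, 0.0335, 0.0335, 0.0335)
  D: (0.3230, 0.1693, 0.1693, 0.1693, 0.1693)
B > D > A > C

Key insight: Entropy is maximized by uniform distributions and minimized by concentrated distributions.

Entropies:
  H(A) = 1.8601 bits
  H(B) = 2.3219 bits
  H(C) = 0.8363 bits
  H(D) = 2.2616 bits

Ranking: B > D > A > C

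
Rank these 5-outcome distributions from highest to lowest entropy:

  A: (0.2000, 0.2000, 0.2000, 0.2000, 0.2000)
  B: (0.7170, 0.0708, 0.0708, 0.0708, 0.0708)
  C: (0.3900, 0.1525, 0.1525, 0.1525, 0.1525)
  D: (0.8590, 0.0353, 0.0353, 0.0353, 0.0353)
A > C > B > D

Key insight: Entropy is maximized by uniform distributions and minimized by concentrated distributions.

Entropies:
  H(A) = 2.3219 bits
  H(B) = 1.4255 bits
  H(C) = 2.1848 bits
  H(D) = 0.8689 bits

Ranking: A > C > B > D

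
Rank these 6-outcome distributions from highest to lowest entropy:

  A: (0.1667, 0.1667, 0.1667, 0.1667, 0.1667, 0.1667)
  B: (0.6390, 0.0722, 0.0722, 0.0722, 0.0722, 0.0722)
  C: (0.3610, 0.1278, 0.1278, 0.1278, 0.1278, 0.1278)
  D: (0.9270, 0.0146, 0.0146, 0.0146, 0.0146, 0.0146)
A > C > B > D

Key insight: Entropy is maximized by uniform distributions and minimized by concentrated distributions.

Entropies:
  H(A) = 2.5850 bits
  H(B) = 1.7817 bits
  H(C) = 2.4272 bits
  H(D) = 0.5465 bits

Ranking: A > C > B > D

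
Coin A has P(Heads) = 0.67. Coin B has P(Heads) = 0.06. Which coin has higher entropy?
A

For binary distributions, entropy is maximized at p=0.5 and decreases as p moves toward 0 or 1.

H(A) = H(0.67) = 0.9149 bits
H(B) = H(0.06) = 0.3274 bits

Distribution A (p=0.67) is closer to uniform (p=0.5), so it has higher entropy.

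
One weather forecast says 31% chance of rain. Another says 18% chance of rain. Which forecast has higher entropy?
31% forecast

Treat each forecast as a Bernoulli distribution. Binary entropy is maximized at p=0.5 and falls off symmetrically toward 0 or 1. The 31% forecast is closer to 50%, so it is more uncertain. H(31%) ≈ 0.893 bits, H(18%) ≈ 0.680 bits.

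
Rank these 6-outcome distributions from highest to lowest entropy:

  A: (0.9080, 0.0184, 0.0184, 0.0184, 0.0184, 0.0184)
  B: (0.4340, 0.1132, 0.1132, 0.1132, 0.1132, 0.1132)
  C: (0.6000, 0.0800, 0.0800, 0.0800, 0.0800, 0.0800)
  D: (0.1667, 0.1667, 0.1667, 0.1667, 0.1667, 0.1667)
D > B > C > A

Key insight: Entropy is maximized by uniform distributions and minimized by concentrated distributions.

Entropies:
  H(A) = 0.6567 bits
  H(B) = 2.3016 bits
  H(C) = 1.8997 bits
  H(D) = 2.5850 bits

Ranking: D > B > C > A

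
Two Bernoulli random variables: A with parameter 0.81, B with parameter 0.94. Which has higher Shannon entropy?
A

For binary distributions, entropy is maximized at p=0.5 and decreases as p moves toward 0 or 1.

H(A) = H(0.81) = 0.7015 bits
H(B) = H(0.94) = 0.3274 bits

Distribution A (p=0.81) is closer to uniform (p=0.5), so it has higher entropy.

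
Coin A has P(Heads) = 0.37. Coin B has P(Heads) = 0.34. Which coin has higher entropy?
A

For binary distributions, entropy is maximized at p=0.5 and decreases as p moves toward 0 or 1.

H(A) = H(0.37) = 0.9507 bits
H(B) = H(0.34) = 0.9248 bits

Distribution A (p=0.37) is closer to uniform (p=0.5), so it has higher entropy.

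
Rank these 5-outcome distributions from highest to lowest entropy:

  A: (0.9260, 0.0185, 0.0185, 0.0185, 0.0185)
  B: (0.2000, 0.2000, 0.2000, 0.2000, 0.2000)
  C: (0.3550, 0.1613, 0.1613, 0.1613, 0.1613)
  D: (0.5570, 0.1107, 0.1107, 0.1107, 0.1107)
B > C > D > A

Key insight: Entropy is maximized by uniform distributions and minimized by concentrated distributions.

Entropies:
  H(A) = 0.5287 bits
  H(B) = 2.3219 bits
  H(C) = 2.2285 bits
  H(D) = 1.8766 bits

Ranking: B > C > D > A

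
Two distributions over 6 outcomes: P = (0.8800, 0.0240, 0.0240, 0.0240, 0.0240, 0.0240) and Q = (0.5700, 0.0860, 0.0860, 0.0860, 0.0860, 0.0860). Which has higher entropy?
Q

P is highly concentrated on one outcome (88%), making it nearly deterministic. Q spreads its mass more evenly (max 57%). The more spread-out distribution has higher entropy: H(P) ≈ 0.808 bits, H(Q) ≈ 1.984 bits.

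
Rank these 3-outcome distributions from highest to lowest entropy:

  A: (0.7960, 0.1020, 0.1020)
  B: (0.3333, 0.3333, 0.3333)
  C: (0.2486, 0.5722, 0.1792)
B > C > A

Key insight: Entropy is maximized by uniform distributions and minimized by concentrated distributions.

- Uniform distributions have maximum entropy log₂(3) = 1.5850 bits
- The more "peaked" or concentrated a distribution, the lower its entropy

Entropies:
  H(A) = 0.9339 bits
  H(B) = 1.5850 bits
  H(C) = 1.4046 bits

Ranking: B > C > A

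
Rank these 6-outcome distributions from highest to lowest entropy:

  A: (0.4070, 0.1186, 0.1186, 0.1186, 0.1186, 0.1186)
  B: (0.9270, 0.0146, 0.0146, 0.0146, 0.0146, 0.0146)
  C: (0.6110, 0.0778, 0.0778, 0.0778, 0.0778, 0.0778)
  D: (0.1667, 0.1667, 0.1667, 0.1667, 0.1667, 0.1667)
D > A > C > B

Key insight: Entropy is maximized by uniform distributions and minimized by concentrated distributions.

Entropies:
  H(A) = 2.3518 bits
  H(B) = 0.5465 bits
  H(C) = 1.8674 bits
  H(D) = 2.5850 bits

Ranking: D > A > C > B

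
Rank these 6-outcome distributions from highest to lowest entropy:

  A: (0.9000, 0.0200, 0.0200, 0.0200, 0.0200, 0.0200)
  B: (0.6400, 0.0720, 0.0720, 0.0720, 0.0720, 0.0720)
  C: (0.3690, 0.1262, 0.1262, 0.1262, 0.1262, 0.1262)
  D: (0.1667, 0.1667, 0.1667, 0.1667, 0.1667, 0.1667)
D > C > B > A

Key insight: Entropy is maximized by uniform distributions and minimized by concentrated distributions.

Entropies:
  H(A) = 0.7012 bits
  H(B) = 1.7786 bits
  H(C) = 2.4150 bits
  H(D) = 2.5850 bits

Ranking: D > C > B > A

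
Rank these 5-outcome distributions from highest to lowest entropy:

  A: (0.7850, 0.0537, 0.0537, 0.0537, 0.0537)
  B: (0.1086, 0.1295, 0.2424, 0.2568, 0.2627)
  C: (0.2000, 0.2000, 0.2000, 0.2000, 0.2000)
C > B > A

Key insight: Entropy is maximized by uniform distributions and minimized by concentrated distributions.

- Uniform distributions have maximum entropy log₂(5) = 2.3219 bits
- The more "peaked" or concentrated a distribution, the lower its entropy

Entropies:
  H(A) = 1.1809 bits
  H(B) = 2.2356 bits
  H(C) = 2.3219 bits

Ranking: C > B > A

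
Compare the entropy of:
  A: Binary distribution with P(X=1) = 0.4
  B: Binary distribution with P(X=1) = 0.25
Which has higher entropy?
A

For binary distributions, entropy is maximized at p=0.5 and decreases as p moves toward 0 or 1.

H(A) = H(0.4) = 0.9710 bits
H(B) = H(0.25) = 0.8113 bits

Distribution A (p=0.4) is closer to uniform (p=0.5), so it has higher entropy.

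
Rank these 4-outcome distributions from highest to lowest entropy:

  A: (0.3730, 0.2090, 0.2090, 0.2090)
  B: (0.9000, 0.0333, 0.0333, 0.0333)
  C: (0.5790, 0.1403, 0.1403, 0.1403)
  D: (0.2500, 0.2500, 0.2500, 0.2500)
D > A > C > B

Key insight: Entropy is maximized by uniform distributions and minimized by concentrated distributions.

Entropies:
  H(A) = 1.9467 bits
  H(B) = 0.6275 bits
  H(C) = 1.6492 bits
  H(D) = 2.0000 bits

Ranking: D > A > C > B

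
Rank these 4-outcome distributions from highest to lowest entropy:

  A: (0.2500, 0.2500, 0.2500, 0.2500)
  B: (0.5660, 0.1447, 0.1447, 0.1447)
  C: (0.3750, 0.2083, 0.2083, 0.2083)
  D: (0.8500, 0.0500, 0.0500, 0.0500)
A > C > B > D

Key insight: Entropy is maximized by uniform distributions and minimized by concentrated distributions.

Entropies:
  H(A) = 2.0000 bits
  H(B) = 1.6753 bits
  H(C) = 1.9450 bits
  H(D) = 0.8476 bits

Ranking: A > C > B > D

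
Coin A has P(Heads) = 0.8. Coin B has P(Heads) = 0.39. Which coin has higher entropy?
B

For binary distributions, entropy is maximized at p=0.5 and decreases as p moves toward 0 or 1.

H(A) = H(0.8) = 0.7219 bits
H(B) = H(0.39) = 0.9648 bits

Distribution B (p=0.39) is closer to uniform (p=0.5), so it has higher entropy.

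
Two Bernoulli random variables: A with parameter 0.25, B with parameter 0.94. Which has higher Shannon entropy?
A

For binary distributions, entropy is maximized at p=0.5 and decreases as p moves toward 0 or 1.

H(A) = H(0.25) = 0.8113 bits
H(B) = H(0.94) = 0.3274 bits

Distribution A (p=0.25) is closer to uniform (p=0.5), so it has higher entropy.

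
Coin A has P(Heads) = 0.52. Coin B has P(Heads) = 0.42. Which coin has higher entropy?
A

For binary distributions, entropy is maximized at p=0.5 and decreases as p moves toward 0 or 1.

H(A) = H(0.52) = 0.9988 bits
H(B) = H(0.42) = 0.9815 bits

Distribution A (p=0.52) is closer to uniform (p=0.5), so it has higher entropy.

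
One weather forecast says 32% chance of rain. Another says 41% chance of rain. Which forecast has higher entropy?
41% forecast

Treat each forecast as a Bernoulli distribution. Binary entropy is maximized at p=0.5 and falls off symmetrically toward 0 or 1. The 41% forecast is closer to 50%, so it is more uncertain. H(32%) ≈ 0.904 bits, H(41%) ≈ 0.977 bits.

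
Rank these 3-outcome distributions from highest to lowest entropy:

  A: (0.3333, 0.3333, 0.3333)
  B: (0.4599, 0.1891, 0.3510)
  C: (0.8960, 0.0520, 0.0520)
A > B > C

Key insight: Entropy is maximized by uniform distributions and minimized by concentrated distributions.

- Uniform distributions have maximum entropy log₂(3) = 1.5850 bits
- The more "peaked" or concentrated a distribution, the lower its entropy

Entropies:
  H(A) = 1.5850 bits
  H(B) = 1.4999 bits
  H(C) = 0.5855 bits

Ranking: A > B > C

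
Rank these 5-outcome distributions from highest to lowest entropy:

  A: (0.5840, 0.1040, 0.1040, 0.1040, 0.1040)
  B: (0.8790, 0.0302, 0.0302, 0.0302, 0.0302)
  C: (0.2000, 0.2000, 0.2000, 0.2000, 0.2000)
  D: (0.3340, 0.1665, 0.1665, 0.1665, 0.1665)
C > D > A > B

Key insight: Entropy is maximized by uniform distributions and minimized by concentrated distributions.

Entropies:
  H(A) = 1.8115 bits
  H(B) = 0.7742 bits
  H(C) = 2.3219 bits
  H(D) = 2.2510 bits

Ranking: C > D > A > B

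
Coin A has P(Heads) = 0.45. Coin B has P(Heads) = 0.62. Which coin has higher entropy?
A

For binary distributions, entropy is maximized at p=0.5 and decreases as p moves toward 0 or 1.

H(A) = H(0.45) = 0.9928 bits
H(B) = H(0.62) = 0.9580 bits

Distribution A (p=0.45) is closer to uniform (p=0.5), so it has higher entropy.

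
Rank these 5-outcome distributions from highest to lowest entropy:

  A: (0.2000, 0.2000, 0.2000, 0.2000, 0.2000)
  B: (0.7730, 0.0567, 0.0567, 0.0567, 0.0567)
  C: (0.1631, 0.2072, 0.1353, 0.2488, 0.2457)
A > C > B

Key insight: Entropy is maximized by uniform distributions and minimized by concentrated distributions.

- Uniform distributions have maximum entropy log₂(5) = 2.3219 bits
- The more "peaked" or concentrated a distribution, the lower its entropy

Entropies:
  H(A) = 2.3219 bits
  H(B) = 1.2267 bits
  H(C) = 2.2844 bits

Ranking: A > C > B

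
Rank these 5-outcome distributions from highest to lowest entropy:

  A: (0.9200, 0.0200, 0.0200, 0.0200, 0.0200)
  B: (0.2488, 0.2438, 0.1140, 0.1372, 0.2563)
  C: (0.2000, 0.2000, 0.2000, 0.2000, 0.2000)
C > B > A

Key insight: Entropy is maximized by uniform distributions and minimized by concentrated distributions.

- Uniform distributions have maximum entropy log₂(5) = 2.3219 bits
- The more "peaked" or concentrated a distribution, the lower its entropy

Entropies:
  H(A) = 0.5622 bits
  H(B) = 2.2494 bits
  H(C) = 2.3219 bits

Ranking: C > B > A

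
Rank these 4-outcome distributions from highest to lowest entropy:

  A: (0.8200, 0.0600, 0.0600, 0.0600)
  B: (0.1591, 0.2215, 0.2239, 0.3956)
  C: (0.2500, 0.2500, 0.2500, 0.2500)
C > B > A

Key insight: Entropy is maximized by uniform distributions and minimized by concentrated distributions.

- Uniform distributions have maximum entropy log₂(4) = 2.0000 bits
- The more "peaked" or concentrated a distribution, the lower its entropy

Entropies:
  H(A) = 0.9654 bits
  H(B) = 1.9162 bits
  H(C) = 2.0000 bits

Ranking: C > B > A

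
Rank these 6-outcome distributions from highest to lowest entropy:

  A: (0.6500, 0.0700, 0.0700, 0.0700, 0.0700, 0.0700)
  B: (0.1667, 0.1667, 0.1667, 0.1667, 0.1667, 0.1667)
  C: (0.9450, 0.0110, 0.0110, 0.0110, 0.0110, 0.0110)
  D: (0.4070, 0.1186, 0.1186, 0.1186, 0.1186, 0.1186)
B > D > A > C

Key insight: Entropy is maximized by uniform distributions and minimized by concentrated distributions.

Entropies:
  H(A) = 1.7467 bits
  H(B) = 2.5850 bits
  H(C) = 0.4350 bits
  H(D) = 2.3518 bits

Ranking: B > D > A > C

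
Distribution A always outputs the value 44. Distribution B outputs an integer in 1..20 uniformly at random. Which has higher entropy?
B

A is deterministic, so H(A) = 0. B is uniform over 20 outcomes, so H(B) = log₂(20) = 4.322 bits. Any distribution with genuine randomness has higher entropy than a deterministic one.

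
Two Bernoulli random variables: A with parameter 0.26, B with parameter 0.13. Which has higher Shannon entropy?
A

For binary distributions, entropy is maximized at p=0.5 and decreases as p moves toward 0 or 1.

H(A) = H(0.26) = 0.8267 bits
H(B) = H(0.13) = 0.5574 bits

Distribution A (p=0.26) is closer to uniform (p=0.5), so it has higher entropy.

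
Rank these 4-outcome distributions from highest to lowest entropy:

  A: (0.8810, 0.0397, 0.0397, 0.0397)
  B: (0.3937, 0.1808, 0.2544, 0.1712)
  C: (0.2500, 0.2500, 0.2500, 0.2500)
C > B > A

Key insight: Entropy is maximized by uniform distributions and minimized by concentrated distributions.

- Uniform distributions have maximum entropy log₂(4) = 2.0000 bits
- The more "peaked" or concentrated a distribution, the lower its entropy

Entropies:
  H(A) = 0.7151 bits
  H(B) = 1.9139 bits
  H(C) = 2.0000 bits

Ranking: C > B > A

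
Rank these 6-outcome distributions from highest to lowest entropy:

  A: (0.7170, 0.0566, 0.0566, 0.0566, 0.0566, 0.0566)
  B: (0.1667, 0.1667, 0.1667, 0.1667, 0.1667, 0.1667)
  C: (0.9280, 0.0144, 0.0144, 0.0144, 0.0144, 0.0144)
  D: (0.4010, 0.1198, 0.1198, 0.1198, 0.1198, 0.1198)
B > D > A > C

Key insight: Entropy is maximized by uniform distributions and minimized by concentrated distributions.

Entropies:
  H(A) = 1.5166 bits
  H(B) = 2.5850 bits
  H(C) = 0.5405 bits
  H(D) = 2.3624 bits

Ranking: B > D > A > C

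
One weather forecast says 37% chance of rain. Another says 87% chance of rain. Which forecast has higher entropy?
37% forecast

Treat each forecast as a Bernoulli distribution. Binary entropy is maximized at p=0.5 and falls off symmetrically toward 0 or 1. The 37% forecast is closer to 50%, so it is more uncertain. H(37%) ≈ 0.951 bits, H(87%) ≈ 0.557 bits.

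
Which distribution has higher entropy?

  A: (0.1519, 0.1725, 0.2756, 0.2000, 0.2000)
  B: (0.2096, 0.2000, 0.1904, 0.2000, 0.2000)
B

Both distributions are close to uniform, making this a harder comparison.

H(A) = 2.2916 bits
H(B) = 2.3213 bits

The distribution closer to uniform has higher entropy.
Answer: B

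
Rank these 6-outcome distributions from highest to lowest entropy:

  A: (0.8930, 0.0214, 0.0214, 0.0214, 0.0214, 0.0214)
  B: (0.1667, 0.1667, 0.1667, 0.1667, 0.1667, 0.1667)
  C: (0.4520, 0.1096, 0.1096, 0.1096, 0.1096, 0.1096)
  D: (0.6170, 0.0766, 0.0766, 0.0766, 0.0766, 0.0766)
B > C > D > A

Key insight: Entropy is maximized by uniform distributions and minimized by concentrated distributions.

Entropies:
  H(A) = 0.7392 bits
  H(B) = 2.5850 bits
  H(C) = 2.2658 bits
  H(D) = 1.8494 bits

Ranking: B > C > D > A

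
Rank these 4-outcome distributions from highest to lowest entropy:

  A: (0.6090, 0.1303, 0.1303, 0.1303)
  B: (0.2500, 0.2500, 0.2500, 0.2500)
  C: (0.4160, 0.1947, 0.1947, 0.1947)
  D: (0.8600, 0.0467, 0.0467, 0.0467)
B > C > A > D

Key insight: Entropy is maximized by uniform distributions and minimized by concentrated distributions.

Entropies:
  H(A) = 1.5852 bits
  H(B) = 2.0000 bits
  H(C) = 1.9052 bits
  H(D) = 0.8061 bits

Ranking: B > C > A > D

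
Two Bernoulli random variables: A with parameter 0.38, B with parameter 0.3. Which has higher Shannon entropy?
A

For binary distributions, entropy is maximized at p=0.5 and decreases as p moves toward 0 or 1.

H(A) = H(0.38) = 0.9580 bits
H(B) = H(0.3) = 0.8813 bits

Distribution A (p=0.38) is closer to uniform (p=0.5), so it has higher entropy.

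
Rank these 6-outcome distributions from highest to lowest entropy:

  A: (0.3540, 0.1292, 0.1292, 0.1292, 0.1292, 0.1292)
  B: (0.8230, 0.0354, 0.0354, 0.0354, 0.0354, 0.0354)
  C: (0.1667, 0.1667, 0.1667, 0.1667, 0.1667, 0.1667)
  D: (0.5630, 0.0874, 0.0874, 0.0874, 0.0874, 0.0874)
C > A > D > B

Key insight: Entropy is maximized by uniform distributions and minimized by concentrated distributions.

Entropies:
  H(A) = 2.4376 bits
  H(B) = 1.0845 bits
  H(C) = 2.5850 bits
  H(D) = 2.0032 bits

Ranking: C > A > D > B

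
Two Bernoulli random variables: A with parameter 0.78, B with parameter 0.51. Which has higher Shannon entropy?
B

For binary distributions, entropy is maximized at p=0.5 and decreases as p moves toward 0 or 1.

H(A) = H(0.78) = 0.7602 bits
H(B) = H(0.51) = 0.9997 bits

Distribution B (p=0.51) is closer to uniform (p=0.5), so it has higher entropy.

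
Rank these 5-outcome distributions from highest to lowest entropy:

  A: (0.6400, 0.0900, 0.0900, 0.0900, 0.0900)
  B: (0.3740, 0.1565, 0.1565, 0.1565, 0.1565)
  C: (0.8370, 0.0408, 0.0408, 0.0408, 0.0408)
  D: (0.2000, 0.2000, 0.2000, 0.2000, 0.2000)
D > B > A > C

Key insight: Entropy is maximized by uniform distributions and minimized by concentrated distributions.

Entropies:
  H(A) = 1.6627 bits
  H(B) = 2.2057 bits
  H(C) = 0.9674 bits
  H(D) = 2.3219 bits

Ranking: D > B > A > C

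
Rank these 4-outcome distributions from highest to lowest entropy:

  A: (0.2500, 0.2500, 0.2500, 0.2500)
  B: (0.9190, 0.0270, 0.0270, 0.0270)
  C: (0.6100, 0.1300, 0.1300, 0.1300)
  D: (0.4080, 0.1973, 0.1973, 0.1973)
A > D > C > B

Key insight: Entropy is maximized by uniform distributions and minimized by concentrated distributions.

Entropies:
  H(A) = 2.0000 bits
  H(B) = 0.5341 bits
  H(C) = 1.5829 bits
  H(D) = 1.9137 bits

Ranking: A > D > C > B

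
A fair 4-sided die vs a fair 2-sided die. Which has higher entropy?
4-sided die

Both are uniform distributions; for uniform over n outcomes, H = log₂(n). H(4-sided) = log₂(4) = 2.000 bits and H(2-sided) = log₂(2) = 1.000 bits. More outcomes in a uniform distribution means higher entropy.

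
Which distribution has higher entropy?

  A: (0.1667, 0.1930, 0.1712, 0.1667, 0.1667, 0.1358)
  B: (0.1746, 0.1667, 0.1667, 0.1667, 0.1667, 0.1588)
B

Both distributions are close to uniform, making this a harder comparison.

H(A) = 2.5776 bits
H(B) = 2.5844 bits

The distribution closer to uniform has higher entropy.
Answer: B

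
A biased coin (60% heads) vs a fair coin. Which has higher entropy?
Fair coin

The fair coin is uniform (p=0.5), maximizing binary entropy at 1 bit. The biased coin has H(0.60) ≈ 0.971 bits — its outcome is more predictable, so its entropy is lower.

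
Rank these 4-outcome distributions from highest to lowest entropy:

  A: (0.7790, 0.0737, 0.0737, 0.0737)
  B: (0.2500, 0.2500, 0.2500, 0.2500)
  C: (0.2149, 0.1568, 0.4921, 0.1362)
B > C > A

Key insight: Entropy is maximized by uniform distributions and minimized by concentrated distributions.

- Uniform distributions have maximum entropy log₂(4) = 2.0000 bits
- The more "peaked" or concentrated a distribution, the lower its entropy

Entropies:
  H(A) = 1.1123 bits
  H(B) = 2.0000 bits
  H(C) = 1.7909 bits

Ranking: B > C > A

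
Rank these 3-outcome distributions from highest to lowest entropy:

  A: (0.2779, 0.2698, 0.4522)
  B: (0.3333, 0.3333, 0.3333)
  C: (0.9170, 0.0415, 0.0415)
B > A > C

Key insight: Entropy is maximized by uniform distributions and minimized by concentrated distributions.

- Uniform distributions have maximum entropy log₂(3) = 1.5850 bits
- The more "peaked" or concentrated a distribution, the lower its entropy

Entropies:
  H(A) = 1.5411 bits
  H(B) = 1.5850 bits
  H(C) = 0.4957 bits

Ranking: B > A > C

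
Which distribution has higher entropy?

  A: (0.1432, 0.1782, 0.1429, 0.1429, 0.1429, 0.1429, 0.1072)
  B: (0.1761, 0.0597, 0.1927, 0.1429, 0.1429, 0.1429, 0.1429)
A

Both distributions are close to uniform, making this a harder comparison.

H(A) = 2.7945 bits
H(B) = 2.7461 bits

The distribution closer to uniform has higher entropy.
Answer: A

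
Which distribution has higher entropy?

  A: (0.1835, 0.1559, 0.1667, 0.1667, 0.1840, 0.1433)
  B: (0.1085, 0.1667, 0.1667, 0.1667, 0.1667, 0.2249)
A

Both distributions are close to uniform, making this a harder comparison.

H(A) = 2.5795 bits
H(B) = 2.5550 bits

The distribution closer to uniform has higher entropy.
Answer: A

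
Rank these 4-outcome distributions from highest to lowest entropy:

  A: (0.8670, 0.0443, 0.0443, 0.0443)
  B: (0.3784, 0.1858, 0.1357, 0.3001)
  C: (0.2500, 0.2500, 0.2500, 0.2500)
C > B > A

Key insight: Entropy is maximized by uniform distributions and minimized by concentrated distributions.

- Uniform distributions have maximum entropy log₂(4) = 2.0000 bits
- The more "peaked" or concentrated a distribution, the lower its entropy

Entropies:
  H(A) = 0.7764 bits
  H(B) = 1.8938 bits
  H(C) = 2.0000 bits

Ranking: C > B > A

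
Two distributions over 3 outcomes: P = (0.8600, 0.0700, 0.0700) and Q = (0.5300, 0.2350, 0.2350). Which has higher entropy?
Q

P is highly concentrated on one outcome (86%), making it nearly deterministic. Q spreads its mass more evenly (max 53%). The more spread-out distribution has higher entropy: H(P) ≈ 0.724 bits, H(Q) ≈ 1.467 bits.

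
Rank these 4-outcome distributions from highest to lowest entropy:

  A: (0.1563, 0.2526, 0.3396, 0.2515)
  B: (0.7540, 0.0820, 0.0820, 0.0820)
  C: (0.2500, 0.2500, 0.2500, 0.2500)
C > A > B

Key insight: Entropy is maximized by uniform distributions and minimized by concentrated distributions.

- Uniform distributions have maximum entropy log₂(4) = 2.0000 bits
- The more "peaked" or concentrated a distribution, the lower its entropy

Entropies:
  H(A) = 1.9499 bits
  H(B) = 1.1948 bits
  H(C) = 2.0000 bits

Ranking: C > A > B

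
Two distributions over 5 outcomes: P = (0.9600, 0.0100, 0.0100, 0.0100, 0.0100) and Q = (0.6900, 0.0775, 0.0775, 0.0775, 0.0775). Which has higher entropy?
Q

P is highly concentrated on one outcome (96%), making it nearly deterministic. Q spreads its mass more evenly (max 69%). The more spread-out distribution has higher entropy: H(P) ≈ 0.322 bits, H(Q) ≈ 1.513 bits.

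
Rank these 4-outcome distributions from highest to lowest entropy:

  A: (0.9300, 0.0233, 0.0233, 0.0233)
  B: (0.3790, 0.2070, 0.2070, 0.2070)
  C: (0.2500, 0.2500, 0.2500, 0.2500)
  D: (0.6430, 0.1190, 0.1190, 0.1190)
C > B > D > A

Key insight: Entropy is maximized by uniform distributions and minimized by concentrated distributions.

Entropies:
  H(A) = 0.4769 bits
  H(B) = 1.9416 bits
  H(C) = 2.0000 bits
  H(D) = 1.5060 bits

Ranking: C > B > D > A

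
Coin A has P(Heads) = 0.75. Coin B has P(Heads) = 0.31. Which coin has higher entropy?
B

For binary distributions, entropy is maximized at p=0.5 and decreases as p moves toward 0 or 1.

H(A) = H(0.75) = 0.8113 bits
H(B) = H(0.31) = 0.8932 bits

Distribution B (p=0.31) is closer to uniform (p=0.5), so it has higher entropy.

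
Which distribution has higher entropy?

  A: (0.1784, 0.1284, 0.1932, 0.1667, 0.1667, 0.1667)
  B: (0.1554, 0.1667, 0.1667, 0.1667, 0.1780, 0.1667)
B

Both distributions are close to uniform, making this a harder comparison.

H(A) = 2.5746 bits
H(B) = 2.5839 bits

The distribution closer to uniform has higher entropy.
Answer: B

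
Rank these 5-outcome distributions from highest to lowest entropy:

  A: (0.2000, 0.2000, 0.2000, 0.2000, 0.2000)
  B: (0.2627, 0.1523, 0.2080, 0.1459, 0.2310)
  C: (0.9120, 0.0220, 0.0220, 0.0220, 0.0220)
A > B > C

Key insight: Entropy is maximized by uniform distributions and minimized by concentrated distributions.

- Uniform distributions have maximum entropy log₂(5) = 2.3219 bits
- The more "peaked" or concentrated a distribution, the lower its entropy

Entropies:
  H(A) = 2.3219 bits
  H(B) = 2.2849 bits
  H(C) = 0.6058 bits

Ranking: A > B > C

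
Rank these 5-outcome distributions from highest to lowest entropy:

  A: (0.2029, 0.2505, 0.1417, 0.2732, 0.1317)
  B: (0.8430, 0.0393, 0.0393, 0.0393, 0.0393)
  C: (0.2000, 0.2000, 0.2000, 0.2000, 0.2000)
C > A > B

Key insight: Entropy is maximized by uniform distributions and minimized by concentrated distributions.

- Uniform distributions have maximum entropy log₂(5) = 2.3219 bits
- The more "peaked" or concentrated a distribution, the lower its entropy

Entropies:
  H(A) = 2.2633 bits
  H(B) = 0.9411 bits
  H(C) = 2.3219 bits

Ranking: C > A > B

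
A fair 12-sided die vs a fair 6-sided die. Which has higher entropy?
12-sided die

Both are uniform distributions; for uniform over n outcomes, H = log₂(n). H(12-sided) = log₂(12) = 3.585 bits and H(6-sided) = log₂(6) = 2.585 bits. More outcomes in a uniform distribution means higher entropy.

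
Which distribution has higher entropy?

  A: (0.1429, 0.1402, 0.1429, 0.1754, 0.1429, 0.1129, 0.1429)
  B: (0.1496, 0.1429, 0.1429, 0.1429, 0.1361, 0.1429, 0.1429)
B

Both distributions are close to uniform, making this a harder comparison.

H(A) = 2.7974 bits
H(B) = 2.8069 bits

The distribution closer to uniform has higher entropy.
Answer: B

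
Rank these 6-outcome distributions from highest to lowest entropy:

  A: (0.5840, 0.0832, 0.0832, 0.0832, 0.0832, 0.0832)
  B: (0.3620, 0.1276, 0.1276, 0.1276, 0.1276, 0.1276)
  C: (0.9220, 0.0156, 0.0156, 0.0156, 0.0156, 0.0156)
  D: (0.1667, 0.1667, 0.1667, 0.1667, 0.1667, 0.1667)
D > B > A > C

Key insight: Entropy is maximized by uniform distributions and minimized by concentrated distributions.

Entropies:
  H(A) = 1.9455 bits
  H(B) = 2.4257 bits
  H(C) = 0.5762 bits
  H(D) = 2.5850 bits

Ranking: D > B > A > C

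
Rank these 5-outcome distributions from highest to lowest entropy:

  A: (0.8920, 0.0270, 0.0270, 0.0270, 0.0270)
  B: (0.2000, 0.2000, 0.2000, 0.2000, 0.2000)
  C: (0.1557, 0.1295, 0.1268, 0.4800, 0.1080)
B > C > A

Key insight: Entropy is maximized by uniform distributions and minimized by concentrated distributions.

- Uniform distributions have maximum entropy log₂(5) = 2.3219 bits
- The more "peaked" or concentrated a distribution, the lower its entropy

Entropies:
  H(A) = 0.7099 bits
  H(B) = 2.3219 bits
  H(C) = 2.0326 bits

Ranking: B > C > A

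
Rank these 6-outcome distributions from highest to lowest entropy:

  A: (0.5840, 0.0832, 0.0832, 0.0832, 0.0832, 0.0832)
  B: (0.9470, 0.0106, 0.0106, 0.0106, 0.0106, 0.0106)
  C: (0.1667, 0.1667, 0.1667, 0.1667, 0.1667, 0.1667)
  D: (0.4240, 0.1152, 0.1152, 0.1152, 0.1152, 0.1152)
C > D > A > B

Key insight: Entropy is maximized by uniform distributions and minimized by concentrated distributions.

Entropies:
  H(A) = 1.9455 bits
  H(B) = 0.4221 bits
  H(C) = 2.5850 bits
  H(D) = 2.3207 bits

Ranking: C > D > A > B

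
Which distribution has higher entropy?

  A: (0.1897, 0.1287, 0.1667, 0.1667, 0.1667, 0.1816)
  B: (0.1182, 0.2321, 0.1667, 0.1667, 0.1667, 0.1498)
A

Both distributions are close to uniform, making this a harder comparison.

H(A) = 2.5751 bits
H(B) = 2.5559 bits

The distribution closer to uniform has higher entropy.
Answer: A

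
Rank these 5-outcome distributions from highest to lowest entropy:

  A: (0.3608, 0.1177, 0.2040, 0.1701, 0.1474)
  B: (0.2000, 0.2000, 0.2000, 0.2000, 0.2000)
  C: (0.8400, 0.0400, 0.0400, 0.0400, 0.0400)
B > A > C

Key insight: Entropy is maximized by uniform distributions and minimized by concentrated distributions.

- Uniform distributions have maximum entropy log₂(5) = 2.3219 bits
- The more "peaked" or concentrated a distribution, the lower its entropy

Entropies:
  H(A) = 2.2037 bits
  H(B) = 2.3219 bits
  H(C) = 0.9543 bits

Ranking: B > A > C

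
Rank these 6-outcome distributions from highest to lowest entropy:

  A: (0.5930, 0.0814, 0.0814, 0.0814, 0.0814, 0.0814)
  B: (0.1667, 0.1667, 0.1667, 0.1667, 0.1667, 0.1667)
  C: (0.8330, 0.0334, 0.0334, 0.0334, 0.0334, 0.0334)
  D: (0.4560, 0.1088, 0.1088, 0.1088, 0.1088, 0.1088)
B > D > A > C

Key insight: Entropy is maximized by uniform distributions and minimized by concentrated distributions.

Entropies:
  H(A) = 1.9199 bits
  H(B) = 2.5850 bits
  H(C) = 1.0386 bits
  H(D) = 2.2575 bits

Ranking: B > D > A > C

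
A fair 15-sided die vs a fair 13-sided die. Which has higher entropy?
15-sided die

Both are uniform distributions; for uniform over n outcomes, H = log₂(n). H(15-sided) = log₂(15) = 3.907 bits and H(13-sided) = log₂(13) = 3.700 bits. More outcomes in a uniform distribution means higher entropy.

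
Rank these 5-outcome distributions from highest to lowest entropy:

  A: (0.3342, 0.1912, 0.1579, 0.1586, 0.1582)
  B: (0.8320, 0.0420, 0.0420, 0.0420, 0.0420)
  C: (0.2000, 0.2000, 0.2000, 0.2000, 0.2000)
C > A > B

Key insight: Entropy is maximized by uniform distributions and minimized by concentrated distributions.

- Uniform distributions have maximum entropy log₂(5) = 2.3219 bits
- The more "peaked" or concentrated a distribution, the lower its entropy

Entropies:
  H(A) = 2.2474 bits
  H(B) = 0.9891 bits
  H(C) = 2.3219 bits

Ranking: C > A > B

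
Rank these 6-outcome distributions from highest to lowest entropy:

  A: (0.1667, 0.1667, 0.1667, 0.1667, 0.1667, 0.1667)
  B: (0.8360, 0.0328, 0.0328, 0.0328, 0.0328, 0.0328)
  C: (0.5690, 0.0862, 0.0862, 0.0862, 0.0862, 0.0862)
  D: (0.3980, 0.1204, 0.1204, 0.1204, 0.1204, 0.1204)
A > D > C > B

Key insight: Entropy is maximized by uniform distributions and minimized by concentrated distributions.

Entropies:
  H(A) = 2.5850 bits
  H(B) = 1.0246 bits
  H(C) = 1.9870 bits
  H(D) = 2.3676 bits

Ranking: A > D > C > B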